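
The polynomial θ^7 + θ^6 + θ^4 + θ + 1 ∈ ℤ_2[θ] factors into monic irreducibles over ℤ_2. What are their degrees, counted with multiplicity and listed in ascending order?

7

Write g(θ) = θ^7 + θ^6 + θ^4 + θ + 1.
Roots in ℤ_2: g(0) = 1; g(1) = 1.
Complete factorization: g(θ) = (θ^7 + θ^6 + θ^4 + θ + 1).
Factor degrees with multiplicity: 7 = 7.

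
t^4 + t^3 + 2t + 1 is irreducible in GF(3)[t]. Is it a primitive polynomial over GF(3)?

Write f(t) = t^4 + t^3 + 2t + 1.
|GF(3^4)^×| = 3^4 − 1 = 80. Prime factorization: 80 = 2^4·5.
f is primitive ⇔ t has order 80 in GF(3)[t]/(f), i.e. t^(80/q) ≠ 1 for each prime q | 80.
t^(40) mod f = 1
t^(16) mod f = 2t^2 + t + 1.
Since t^(40) = 1, the order of t divides 40 < 80; not primitive.

No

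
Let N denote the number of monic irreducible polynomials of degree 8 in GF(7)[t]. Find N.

By the necklace-counting formula, N_7(8) = (1/8) Σ_{d|8} μ(8/d)·7^d.
Divisors of 8: 1, 2, 4, 8; μ(8/d) for each: 0, 0, -1, 1.
Σ = − 7^4 + 7^8 = 5762400.
N = 5762400/8 = 720300.

720300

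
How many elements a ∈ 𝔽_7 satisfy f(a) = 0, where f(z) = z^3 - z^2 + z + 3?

1

Evaluate at each of the 7 elements of 𝔽_7:
f(0) = 3; f(1) = 4; f(2) = 2; f(3) = 3; f(4) = 6; f(5) = 3; f(6) = 0 → root.
Roots: {6}.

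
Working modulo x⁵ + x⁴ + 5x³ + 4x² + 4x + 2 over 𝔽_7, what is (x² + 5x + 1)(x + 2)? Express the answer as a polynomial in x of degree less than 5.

Multiply in 𝔽_7[x]: (x² + 5x + 1)·(x + 2) = x³ + 4x + 2.
Reduced: x³ + 4x + 2.

x^3 + 4x + 2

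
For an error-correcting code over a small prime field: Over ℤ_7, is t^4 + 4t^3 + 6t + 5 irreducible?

Write f(t) = t^4 + 4t^3 + 6t + 5.
Check for roots in ℤ_7: f(0) = 5; f(1) = 2; f(2) = 2; f(3) = 2; f(4) = 2; f(5) = 5; f(6) = 3.
No roots, so no linear factors.
Degree-2 irreducible divisors: test the 21 monic irreducibles of degree 2 over GF(7).
None of them divide f (all give nonzero remainder).
No irreducible factor of degree ≤ 2 exists, so f is irreducible over GF(7).

Yes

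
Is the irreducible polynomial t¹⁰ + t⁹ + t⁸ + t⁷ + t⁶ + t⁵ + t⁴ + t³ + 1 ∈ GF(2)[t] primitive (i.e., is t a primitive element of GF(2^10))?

Yes

Write f(t) = t¹⁰ + t⁹ + t⁸ + t⁷ + t⁶ + t⁵ + t⁴ + t³ + 1.
|GF(2^10)^×| = 2^10 − 1 = 1023. Prime factorization: 1023 = 3·11·31.
f is primitive ⇔ t has order 1023 in GF(2)[t]/(f), i.e. t^(1023/q) ≠ 1 for each prime q | 1023.
t^(341) mod f = t⁹ + t⁸ + t⁶ + t³ + t + 1.
t^(93) mod f = t⁹ + t⁷ + t⁵.
t^(33) mod f = t⁹ + t⁷ + t⁶ + t⁵ + t² + t + 1.
None equal 1, so t has full order 1023; f is primitive.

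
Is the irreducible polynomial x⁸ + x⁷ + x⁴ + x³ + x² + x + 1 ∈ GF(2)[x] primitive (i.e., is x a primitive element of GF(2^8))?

No

Write f(x) = x⁸ + x⁷ + x⁴ + x³ + x² + x + 1.
|GF(2^8)^×| = 2^8 − 1 = 255. Prime factorization: 255 = 3·5·17.
f is primitive ⇔ x has order 255 in GF(2)[x]/(f), i.e. x^(255/q) ≠ 1 for each prime q | 255.
x^(85) mod f = x⁷ + x⁶ + x⁵ + x⁴ + x³ + x + 1.
x^(51) mod f = 1
x^(15) mod f = x⁷ + x⁶ + x⁵ + x⁴ + 1.
Since x^(51) = 1, the order of x divides 51 < 255; not primitive.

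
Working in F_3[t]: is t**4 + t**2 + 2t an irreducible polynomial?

No

Write m(t) = t**4 + t**2 + 2t.
Check for roots in F_3: m(0) = 0 → root; m(1) = 1; m(2) = 0 → root.
m(0) = 0, so (t) divides m(t); m is reducible.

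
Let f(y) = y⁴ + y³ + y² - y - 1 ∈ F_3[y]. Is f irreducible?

Check for roots in F_3: f(0) = 2; f(1) = 1; f(2) = 1.
No roots, so no linear factors.
Monic irreducibles of degree 2 over GF(3): y² + 1, y² + y - 1, y² - y - 1.
None of them divide f (all give nonzero remainder).
No irreducible factor of degree ≤ 2 exists, so f is irreducible over GF(3).

Yes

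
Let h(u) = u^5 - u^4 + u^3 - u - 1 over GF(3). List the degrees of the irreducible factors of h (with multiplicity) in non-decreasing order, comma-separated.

Roots in GF(3): h(0) = 2; h(1) = 2; h(2) = 0 → root.
Linear factors from roots: (u + 1).
Complete factorization: h(u) = (u + 1)·(u^4 + u^3 - 1).
Factor degrees with multiplicity: 1 + 4 = 5.

1, 4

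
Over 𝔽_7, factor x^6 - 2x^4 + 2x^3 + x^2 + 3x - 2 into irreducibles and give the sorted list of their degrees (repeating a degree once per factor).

Write g(x) = x^6 - 2x^4 + 2x^3 + x^2 + 3x - 2.
Linear factors from roots: (x - 2), (x - 3), (x + 3), (x + 1).
Complete factorization: g(x) = (x + 1)·(x + 3)·(x - 3)·(x - 2)·(x^2 + x + 3).
Factor degrees with multiplicity: 1 + 1 + 1 + 1 + 2 = 6.

1, 1, 1, 1, 2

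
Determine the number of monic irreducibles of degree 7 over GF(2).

By the necklace-counting formula, N_2(7) = (1/7) Σ_{d|7} μ(7/d)·2^d.
Divisors of 7: 1, 7; μ(7/d) for each: -1, 1.
Σ = − 2^1 + 2^7 = 126.
N = 126/7 = 18.

18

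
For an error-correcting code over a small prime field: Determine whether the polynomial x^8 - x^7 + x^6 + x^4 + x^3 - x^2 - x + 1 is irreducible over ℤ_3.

Write m(x) = x^8 - x^7 + x^6 + x^4 + x^3 - x^2 - x + 1.
Check for roots in ℤ_3: m(0) = 1; m(1) = 2; m(2) = 1.
No roots, so no linear factors.
Monic irreducibles of degree 2 over GF(3): x^2 + 1, x^2 + x - 1, x^2 - x - 1.
None of them divide m (all give nonzero remainder).
Degree-3 irreducible divisors: test the 8 monic irreducibles of degree 3 over GF(3).
None of them divide m (all give nonzero remainder).
Degree-4 irreducible divisors: test the 18 monic irreducibles of degree 4 over GF(3).
None of them divide m (all give nonzero remainder).
No irreducible factor of degree ≤ 4 exists, so m is irreducible over GF(3).

Yes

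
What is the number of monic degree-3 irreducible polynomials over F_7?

112

Gauss's count: N_{7}(3) = (1/3) Σ_{d|3} μ(3/d)·7^d.
Divisors of 3: 1, 3; μ(3/d) for each: -1, 1.
Σ = − 7^1 + 7^3 = 336.
N = 336/3 = 112.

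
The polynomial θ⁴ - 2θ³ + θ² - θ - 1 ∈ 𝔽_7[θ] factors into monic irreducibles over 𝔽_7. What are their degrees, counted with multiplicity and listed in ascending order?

Write h(θ) = θ⁴ - 2θ³ + θ² - θ - 1.
Complete factorization: h(θ) = (θ⁴ - 2θ³ + θ² - θ - 1).
Factor degrees with multiplicity: 4 = 4.

4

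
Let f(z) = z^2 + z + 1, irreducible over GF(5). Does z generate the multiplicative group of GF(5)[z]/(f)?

No

|GF(5^2)^×| = 5^2 − 1 = 24. Prime factorization: 24 = 2^3·3.
f is primitive ⇔ z has order 24 in GF(5)[z]/(f), i.e. z^(24/q) ≠ 1 for each prime q | 24.
z^(12) mod f = 1
z^(8) mod f = 4z + 4.
Since z^(12) = 1, the order of z divides 12 < 24; not primitive.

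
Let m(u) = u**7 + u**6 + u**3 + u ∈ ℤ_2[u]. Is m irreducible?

Check for roots in ℤ_2: m(0) = 0 → root; m(1) = 0 → root.
m(0) = 0, so (u) divides m(u); m is reducible.

No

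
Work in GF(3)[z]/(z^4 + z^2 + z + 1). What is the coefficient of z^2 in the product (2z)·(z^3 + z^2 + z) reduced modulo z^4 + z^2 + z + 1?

Multiply in GF(3)[z]: (2z)·(z^3 + z^2 + z) = 2z^4 + 2z^3 + 2z^2.
Reduce using z^4 ≡ 2z^2 + 2z + 2 (mod z^4 + z^2 + z + 1).
Reduced: 2z^3 + z + 1.

0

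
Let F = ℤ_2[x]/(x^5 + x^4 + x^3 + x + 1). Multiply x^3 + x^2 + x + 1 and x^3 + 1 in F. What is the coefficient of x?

0

Multiply in ℤ_2[x]: (x^3 + x^2 + x + 1)·(x^3 + 1) = x^6 + x^5 + x^4 + x^2 + x + 1.
Reduce using x^5 ≡ x^4 + x^3 + x + 1 (mod x^5 + x^4 + x^3 + x + 1).
Reduced: 1.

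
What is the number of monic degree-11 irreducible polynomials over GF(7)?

179756976

Gauss's count: N_{7}(11) = (1/11) Σ_{d|11} μ(11/d)·7^d.
Divisors of 11: 1, 11; μ(11/d) for each: -1, 1.
Σ = − 7^1 + 7^11 = 1977326736.
N = 1977326736/11 = 179756976.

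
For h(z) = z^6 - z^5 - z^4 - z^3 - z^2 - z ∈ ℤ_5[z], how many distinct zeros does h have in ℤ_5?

1

Evaluate at each of the 5 elements of ℤ_5:
h(0) = 0 → root; h(1) = 1; h(2) = 2; h(3) = 1; h(4) = 2.
Roots: {0}.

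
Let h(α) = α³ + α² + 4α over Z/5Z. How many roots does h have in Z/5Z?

2

Evaluate at each of the 5 elements of Z/5Z:
h(0) = 0 → root; h(1) = 1; h(2) = 0 → root; h(3) = 3; h(4) = 1.
Roots: {0, 2}.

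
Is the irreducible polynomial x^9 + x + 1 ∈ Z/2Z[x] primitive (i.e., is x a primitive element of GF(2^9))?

No

Write f(x) = x^9 + x + 1.
|GF(2^9)^×| = 2^9 − 1 = 511. Prime factorization: 511 = 7·73.
f is primitive ⇔ x has order 511 in GF(2)[x]/(f), i.e. x^(511/q) ≠ 1 for each prime q | 511.
x^(73) mod f = 1
x^(7) mod f = x^7.
Since x^(73) = 1, the order of x divides 73 < 511; not primitive.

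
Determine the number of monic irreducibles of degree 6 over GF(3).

x^(3^6) − x is the product of all monic irreducibles of degree dividing 6; Möbius inversion gives N = (1/6) Σ μ(6/d)·3^d.
Divisors of 6: 1, 2, 3, 6; μ(6/d) for each: 1, -1, -1, 1.
Σ = 3^1 − 3^2 − 3^3 + 3^6 = 696.
N = 696/6 = 116.

116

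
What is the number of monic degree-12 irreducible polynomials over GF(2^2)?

Gauss's count: N_{4}(12) = (1/12) Σ_{d|12} μ(12/d)·4^d.
Divisors of 12: 1, 2, 3, 4, 6, 12; μ(12/d) for each: 0, 1, 0, -1, -1, 1.
Σ = 4^2 − 4^4 − 4^6 + 4^12 = 16772880.
N = 16772880/12 = 1397740.

1397740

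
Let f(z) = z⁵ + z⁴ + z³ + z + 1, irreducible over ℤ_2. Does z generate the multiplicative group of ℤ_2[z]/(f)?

|GF(2^5)^×| = 2^5 − 1 = 31. Prime factorization: 31 = 31.
f is primitive ⇔ z has order 31 in GF(2)[z]/(f), i.e. z^(31/q) ≠ 1 for each prime q | 31.
z^(1) mod f = z.
None equal 1, so z has full order 31; f is primitive.

Yes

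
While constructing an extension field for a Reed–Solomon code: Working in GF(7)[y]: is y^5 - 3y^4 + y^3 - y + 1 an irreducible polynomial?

Yes

Write m(y) = y^5 - 3y^4 + y^3 - y + 1.
Check for roots in GF(7): m(0) = 1; m(1) = 6; m(2) = 5; m(3) = 4; m(4) = 2; m(5) = 6; m(6) = 4.
No roots, so no linear factors.
Degree-2 irreducible divisors: test the 21 monic irreducibles of degree 2 over GF(7).
None of them divide m (all give nonzero remainder).
No irreducible factor of degree ≤ 2 exists, so m is irreducible over GF(7).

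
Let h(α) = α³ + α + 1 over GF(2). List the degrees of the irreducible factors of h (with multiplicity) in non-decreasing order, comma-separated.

3

Roots in GF(2): h(0) = 1; h(1) = 1.
Complete factorization: h(α) = (α³ + α + 1).
Factor degrees with multiplicity: 3 = 3.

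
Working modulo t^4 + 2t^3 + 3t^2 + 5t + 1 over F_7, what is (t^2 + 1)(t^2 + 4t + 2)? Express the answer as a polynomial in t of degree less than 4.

Multiply in F_7[t]: (t^2 + 1)·(t^2 + 4t + 2) = t^4 + 4t^3 + 3t^2 + 4t + 2.
Reduce using t^4 ≡ 5t^3 + 4t^2 + 2t + 6 (mod t^4 + 2t^3 + 3t^2 + 5t + 1).
Reduced: 2t^3 + 6t + 1.

2t^3 + 6t + 1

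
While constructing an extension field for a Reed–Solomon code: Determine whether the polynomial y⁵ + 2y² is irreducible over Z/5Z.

No

Write P(y) = y⁵ + 2y².
Check for roots in Z/5Z: P(0) = 0 → root; P(1) = 3; P(2) = 0 → root; P(3) = 1; P(4) = 1.
P(0) = 0, so (y) divides P(y); P is reducible.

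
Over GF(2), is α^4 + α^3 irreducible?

Write m(α) = α^4 + α^3.
Check for roots in GF(2): m(0) = 0 → root; m(1) = 0 → root.
m(0) = 0, so (α) divides m(α); m is reducible.

No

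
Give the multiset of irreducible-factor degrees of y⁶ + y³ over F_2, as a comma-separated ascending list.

Write h(y) = y⁶ + y³.
Roots in F_2: h(0) = 0 → root; h(1) = 0 → root.
Linear factors from roots: (y), (y + 1).
Complete factorization: h(y) = (y + 1)·(y)^3·(y² + y + 1).
Factor degrees with multiplicity: 1 + 1 + 1 + 1 + 2 = 6.

1, 1, 1, 1, 2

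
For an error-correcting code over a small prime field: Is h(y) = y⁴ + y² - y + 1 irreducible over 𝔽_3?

Check for roots in 𝔽_3: h(0) = 1; h(1) = 2; h(2) = 1.
No roots, so no linear factors.
Monic irreducibles of degree 2 over GF(3): y² + 1, y² + y - 1, y² - y - 1.
None of them divide h (all give nonzero remainder).
No irreducible factor of degree ≤ 2 exists, so h is irreducible over GF(3).

Yes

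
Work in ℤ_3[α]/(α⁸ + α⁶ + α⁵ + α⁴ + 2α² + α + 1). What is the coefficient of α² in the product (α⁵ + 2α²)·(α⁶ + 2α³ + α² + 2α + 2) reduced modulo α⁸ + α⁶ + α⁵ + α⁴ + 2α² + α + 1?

Multiply in ℤ_3[α]: (α⁵ + 2α²)·(α⁶ + 2α³ + α² + 2α + 2) = α¹¹ + α⁸ + α⁷ + 2α⁶ + 2α⁴ + α³ + α².
Reduce using α⁸ ≡ 2α⁶ + 2α⁵ + 2α⁴ + α² + 2α + 2 (mod α⁸ + α⁶ + α⁵ + α⁴ + 2α² + α + 1).
Reduced: α⁷ + 2α⁵ + α⁴ + 2α³ + 2α² + α.

2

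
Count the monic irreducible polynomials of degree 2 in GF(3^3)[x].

351

By the necklace-counting formula, N_27(2) = (1/2) Σ_{d|2} μ(2/d)·27^d.
Divisors of 2: 1, 2; μ(2/d) for each: -1, 1.
Σ = − 27^1 + 27^2 = 702.
N = 702/2 = 351.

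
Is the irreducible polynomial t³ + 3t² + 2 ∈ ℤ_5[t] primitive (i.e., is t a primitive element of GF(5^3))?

Write f(t) = t³ + 3t² + 2.
|GF(5^3)^×| = 5^3 − 1 = 124. Prime factorization: 124 = 2^2·31.
f is primitive ⇔ t has order 124 in GF(5)[t]/(f), i.e. t^(124/q) ≠ 1 for each prime q | 124.
t^(62) mod f = 4.
t^(4) mod f = 4t² + 3t + 1.
None equal 1, so t has full order 124; f is primitive.

Yes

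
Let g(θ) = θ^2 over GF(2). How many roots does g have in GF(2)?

1

Evaluate at each of the 2 elements of GF(2):
g(0) = 0 → root; g(1) = 1.
Roots: {0}.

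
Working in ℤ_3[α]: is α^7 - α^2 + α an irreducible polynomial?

No

Write m(α) = α^7 - α^2 + α.
Check for roots in ℤ_3: m(0) = 0 → root; m(1) = 1; m(2) = 0 → root.
m(0) = 0, so (α) divides m(α); m is reducible.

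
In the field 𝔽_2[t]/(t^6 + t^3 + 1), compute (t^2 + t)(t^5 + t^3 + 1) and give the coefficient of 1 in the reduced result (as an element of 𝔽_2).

Multiply in 𝔽_2[t]: (t^2 + t)·(t^5 + t^3 + 1) = t^7 + t^6 + t^5 + t^4 + t^2 + t.
Reduce using t^6 ≡ t^3 + 1 (mod t^6 + t^3 + 1).
Reduced: t^5 + t^3 + t^2 + 1.

1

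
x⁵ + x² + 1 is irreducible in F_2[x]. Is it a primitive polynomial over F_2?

Write f(x) = x⁵ + x² + 1.
|GF(2^5)^×| = 2^5 − 1 = 31. Prime factorization: 31 = 31.
f is primitive ⇔ x has order 31 in GF(2)[x]/(f), i.e. x^(31/q) ≠ 1 for each prime q | 31.
x^(1) mod f = x.
None equal 1, so x has full order 31; f is primitive.

Yes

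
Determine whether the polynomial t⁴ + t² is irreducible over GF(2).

No

Write P(t) = t⁴ + t².
Check for roots in GF(2): P(0) = 0 → root; P(1) = 0 → root.
P(0) = 0, so (t) divides P(t); P is reducible.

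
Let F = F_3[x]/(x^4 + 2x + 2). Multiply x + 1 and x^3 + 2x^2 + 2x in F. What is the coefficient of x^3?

Multiply in F_3[x]: (x + 1)·(x^3 + 2x^2 + 2x) = x^4 + x^2 + 2x.
Reduce using x^4 ≡ x + 1 (mod x^4 + 2x + 2).
Reduced: x^2 + 1.

0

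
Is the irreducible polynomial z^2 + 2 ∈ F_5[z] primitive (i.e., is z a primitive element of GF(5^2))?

No

Write f(z) = z^2 + 2.
|GF(5^2)^×| = 5^2 − 1 = 24. Prime factorization: 24 = 2^3·3.
f is primitive ⇔ z has order 24 in GF(5)[z]/(f), i.e. z^(24/q) ≠ 1 for each prime q | 24.
z^(12) mod f = 4.
z^(8) mod f = 1
Since z^(8) = 1, the order of z divides 8 < 24; not primitive.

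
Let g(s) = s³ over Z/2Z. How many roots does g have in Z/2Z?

Evaluate at each of the 2 elements of Z/2Z:
g(0) = 0 → root; g(1) = 1.
Roots: {0}.

1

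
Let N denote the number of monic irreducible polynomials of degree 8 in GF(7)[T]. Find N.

720300

The number of monic irreducibles of degree 8 over GF(7) is (1/8)·Σ_{d∣8} μ(8/d) 7^d.
Divisors of 8: 1, 2, 4, 8; μ(8/d) for each: 0, 0, -1, 1.
Σ = − 7^4 + 7^8 = 5762400.
N = 5762400/8 = 720300.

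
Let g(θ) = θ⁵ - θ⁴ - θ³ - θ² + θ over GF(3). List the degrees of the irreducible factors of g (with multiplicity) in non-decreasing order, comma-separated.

Roots in GF(3): g(0) = 0 → root; g(1) = 2; g(2) = 0 → root.
Linear factors from roots: (θ), (θ + 1).
Complete factorization: g(θ) = (θ)·(θ + 1)^2·(θ² + 1).
Factor degrees with multiplicity: 1 + 1 + 1 + 2 = 5.

1, 1, 1, 2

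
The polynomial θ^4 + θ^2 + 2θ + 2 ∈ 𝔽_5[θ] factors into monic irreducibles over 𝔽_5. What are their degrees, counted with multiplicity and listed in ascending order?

4

Write f(θ) = θ^4 + θ^2 + 2θ + 2.
Roots in 𝔽_5: f(0) = 2; f(1) = 1; f(2) = 1; f(3) = 3; f(4) = 2.
Complete factorization: f(θ) = (θ^4 + θ^2 + 2θ + 2).
Factor degrees with multiplicity: 4 = 4.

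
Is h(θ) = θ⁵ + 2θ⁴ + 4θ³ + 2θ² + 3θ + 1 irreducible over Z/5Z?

Check for roots in Z/5Z: h(0) = 1; h(1) = 3; h(2) = 1; h(3) = 1; h(4) = 2.
No roots, so no linear factors.
Degree-2 irreducible divisors: test the 10 monic irreducibles of degree 2 over GF(5).
None of them divide h (all give nonzero remainder).
No irreducible factor of degree ≤ 2 exists, so h is irreducible over GF(5).

Yes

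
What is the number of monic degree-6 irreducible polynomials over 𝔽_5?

2580

Gauss's count: N_{5}(6) = (1/6) Σ_{d|6} μ(6/d)·5^d.
Divisors of 6: 1, 2, 3, 6; μ(6/d) for each: 1, -1, -1, 1.
Σ = 5^1 − 5^2 − 5^3 + 5^6 = 15480.
N = 15480/6 = 2580.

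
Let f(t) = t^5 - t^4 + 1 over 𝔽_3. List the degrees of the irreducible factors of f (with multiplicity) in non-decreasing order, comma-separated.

Roots in 𝔽_3: f(0) = 1; f(1) = 1; f(2) = 2.
Complete factorization: f(t) = (t^5 - t^4 + 1).
Factor degrees with multiplicity: 5 = 5.

5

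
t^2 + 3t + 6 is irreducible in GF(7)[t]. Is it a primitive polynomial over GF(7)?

No

Write f(t) = t^2 + 3t + 6.
|GF(7^2)^×| = 7^2 − 1 = 48. Prime factorization: 48 = 2^4·3.
f is primitive ⇔ t has order 48 in GF(7)[t]/(f), i.e. t^(48/q) ≠ 1 for each prime q | 48.
t^(24) mod f = 6.
t^(16) mod f = 1
Since t^(16) = 1, the order of t divides 16 < 48; not primitive.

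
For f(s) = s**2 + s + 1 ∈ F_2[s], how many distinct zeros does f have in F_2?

Evaluate at each of the 2 elements of F_2:
f(0) = 1; f(1) = 1.
No element is a root.

0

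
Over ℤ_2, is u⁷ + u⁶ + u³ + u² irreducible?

No

Write g(u) = u⁷ + u⁶ + u³ + u².
Check for roots in ℤ_2: g(0) = 0 → root; g(1) = 0 → root.
g(0) = 0, so (u) divides g(u); g is reducible.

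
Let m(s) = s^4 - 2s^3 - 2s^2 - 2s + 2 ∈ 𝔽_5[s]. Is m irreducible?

No

Check for roots in 𝔽_5: m(0) = 2; m(1) = 2; m(2) = 0 → root; m(3) = 0 → root; m(4) = 0 → root.
m(2) = 0, so (s − 2) divides m(s); m is reducible.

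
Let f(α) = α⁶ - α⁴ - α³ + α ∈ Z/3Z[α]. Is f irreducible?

No

Check for roots in Z/3Z: f(0) = 0 → root; f(1) = 0 → root; f(2) = 0 → root.
f(0) = 0, so (α) divides f(α); f is reducible.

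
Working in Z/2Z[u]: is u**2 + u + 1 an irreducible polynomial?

Yes

Write P(u) = u**2 + u + 1.
Check for roots in Z/2Z: P(0) = 1; P(1) = 1.
No roots. A degree-2 polynomial over a field with no linear factor is irreducible.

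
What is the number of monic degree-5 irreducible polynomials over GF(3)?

Gauss's count: N_{3}(5) = (1/5) Σ_{d|5} μ(5/d)·3^d.
Divisors of 5: 1, 5; μ(5/d) for each: -1, 1.
Σ = − 3^1 + 3^5 = 240.
N = 240/5 = 48.

48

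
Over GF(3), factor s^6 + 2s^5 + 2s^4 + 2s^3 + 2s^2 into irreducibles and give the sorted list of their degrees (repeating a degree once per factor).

Write g(s) = s^6 + 2s^5 + 2s^4 + 2s^3 + 2s^2.
Roots in GF(3): g(0) = 0 → root; g(1) = 0 → root; g(2) = 1.
Linear factors from roots: (s), (s + 2).
Complete factorization: g(s) = (s + 2)·(s)^2·(s^3 + 2s + 1).
Factor degrees with multiplicity: 1 + 1 + 1 + 3 = 6.

1, 1, 1, 3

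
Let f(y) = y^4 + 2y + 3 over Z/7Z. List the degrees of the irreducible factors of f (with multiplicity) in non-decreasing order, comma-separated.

4

Complete factorization: f(y) = (y^4 + 2y + 3).
Factor degrees with multiplicity: 4 = 4.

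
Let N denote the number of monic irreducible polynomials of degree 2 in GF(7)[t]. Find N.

By the necklace-counting formula, N_7(2) = (1/2) Σ_{d|2} μ(2/d)·7^d.
Divisors of 2: 1, 2; μ(2/d) for each: -1, 1.
Σ = − 7^1 + 7^2 = 42.
N = 42/2 = 21.

21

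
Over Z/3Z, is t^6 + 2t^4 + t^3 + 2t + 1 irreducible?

Yes

Write g(t) = t^6 + 2t^4 + t^3 + 2t + 1.
Check for roots in Z/3Z: g(0) = 1; g(1) = 1; g(2) = 1.
No roots, so no linear factors.
Monic irreducibles of degree 2 over GF(3): t^2 + 1, t^2 + t + 2, t^2 + 2t + 2.
None of them divide g (all give nonzero remainder).
Degree-3 irreducible divisors: test the 8 monic irreducibles of degree 3 over GF(3).
None of them divide g (all give nonzero remainder).
No irreducible factor of degree ≤ 3 exists, so g is irreducible over GF(3).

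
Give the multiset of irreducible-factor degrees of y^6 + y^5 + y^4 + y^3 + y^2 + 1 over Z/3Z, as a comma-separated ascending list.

Write g(y) = y^6 + y^5 + y^4 + y^3 + y^2 + 1.
Roots in Z/3Z: g(0) = 1; g(1) = 0 → root; g(2) = 2.
Linear factors from roots: (y + 2).
Complete factorization: g(y) = (y + 2)·(y^2 + 1)·(y^3 + 2y^2 + 2y + 2).
Factor degrees with multiplicity: 1 + 2 + 3 = 6.

1, 2, 3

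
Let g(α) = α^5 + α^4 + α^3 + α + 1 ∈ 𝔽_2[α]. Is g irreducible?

Yes

Check for roots in 𝔽_2: g(0) = 1; g(1) = 1.
No roots, so no linear factors.
Monic irreducibles of degree 2 over GF(2): α^2 + α + 1.
None of them divide g (all give nonzero remainder).
No irreducible factor of degree ≤ 2 exists, so g is irreducible over GF(2).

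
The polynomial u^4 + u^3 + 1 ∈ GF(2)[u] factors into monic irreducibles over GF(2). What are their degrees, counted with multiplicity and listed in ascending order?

Write h(u) = u^4 + u^3 + 1.
Roots in GF(2): h(0) = 1; h(1) = 1.
Complete factorization: h(u) = (u^4 + u^3 + 1).
Factor degrees with multiplicity: 4 = 4.

4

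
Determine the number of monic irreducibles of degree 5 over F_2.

6

x^(2^5) − x is the product of all monic irreducibles of degree dividing 5; Möbius inversion gives N = (1/5) Σ μ(5/d)·2^d.
Divisors of 5: 1, 5; μ(5/d) for each: -1, 1.
Σ = − 2^1 + 2^5 = 30.
N = 30/5 = 6.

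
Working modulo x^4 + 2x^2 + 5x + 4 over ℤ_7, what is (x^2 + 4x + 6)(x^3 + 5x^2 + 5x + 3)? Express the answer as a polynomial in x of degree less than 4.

x^3 + 2x^2 + 3

Multiply in ℤ_7[x]: (x^2 + 4x + 6)·(x^3 + 5x^2 + 5x + 3) = x^5 + 2x^4 + 3x^3 + 4x^2 + 4.
Reduce using x^4 ≡ 5x^2 + 2x + 3 (mod x^4 + 2x^2 + 5x + 4).
Reduced: x^3 + 2x^2 + 3.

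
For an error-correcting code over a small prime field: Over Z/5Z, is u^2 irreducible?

Write f(u) = u^2.
Check for roots in Z/5Z: f(0) = 0 → root; f(1) = 1; f(2) = 4; f(3) = 4; f(4) = 1.
f(0) = 0, so (u) divides f(u); f is reducible.

No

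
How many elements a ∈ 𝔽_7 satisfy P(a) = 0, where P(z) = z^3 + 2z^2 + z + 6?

0

Evaluate at each of the 7 elements of 𝔽_7:
P(0) = 6; P(1) = 3; P(2) = 3; P(3) = 5; P(4) = 1; P(5) = 4; P(6) = 6.
No element is a root.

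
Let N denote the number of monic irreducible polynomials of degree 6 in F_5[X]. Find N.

The number of monic irreducibles of degree 6 over GF(5) is (1/6)·Σ_{d∣6} μ(6/d) 5^d.
Divisors of 6: 1, 2, 3, 6; μ(6/d) for each: 1, -1, -1, 1.
Σ = 5^1 − 5^2 − 5^3 + 5^6 = 15480.
N = 15480/6 = 2580.

2580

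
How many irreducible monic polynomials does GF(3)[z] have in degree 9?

2184

Gauss's count: N_{3}(9) = (1/9) Σ_{d|9} μ(9/d)·3^d.
Divisors of 9: 1, 3, 9; μ(9/d) for each: 0, -1, 1.
Σ = − 3^3 + 3^9 = 19656.
N = 19656/9 = 2184.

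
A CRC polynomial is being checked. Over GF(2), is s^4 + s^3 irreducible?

No

Write m(s) = s^4 + s^3.
Check for roots in GF(2): m(0) = 0 → root; m(1) = 0 → root.
m(0) = 0, so (s) divides m(s); m is reducible.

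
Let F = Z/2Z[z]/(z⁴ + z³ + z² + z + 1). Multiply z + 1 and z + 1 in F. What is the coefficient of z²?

Multiply in Z/2Z[z]: (z + 1)·(z + 1) = z² + 1.
Reduced: z² + 1.

1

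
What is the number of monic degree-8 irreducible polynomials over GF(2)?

x^(2^8) − x is the product of all monic irreducibles of degree dividing 8; Möbius inversion gives N = (1/8) Σ μ(8/d)·2^d.
Divisors of 8: 1, 2, 4, 8; μ(8/d) for each: 0, 0, -1, 1.
Σ = − 2^4 + 2^8 = 240.
N = 240/8 = 30.

30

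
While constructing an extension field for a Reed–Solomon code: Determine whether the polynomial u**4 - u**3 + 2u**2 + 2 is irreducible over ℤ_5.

Yes

Write m(u) = u**4 - u**3 + 2u**2 + 2.
Check for roots in ℤ_5: m(0) = 2; m(1) = 4; m(2) = 3; m(3) = 4; m(4) = 1.
No roots, so no linear factors.
Degree-2 irreducible divisors: test the 10 monic irreducibles of degree 2 over GF(5).
None of them divide m (all give nonzero remainder).
No irreducible factor of degree ≤ 2 exists, so m is irreducible over GF(5).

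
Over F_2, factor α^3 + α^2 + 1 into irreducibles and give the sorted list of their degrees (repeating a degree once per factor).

Write g(α) = α^3 + α^2 + 1.
Roots in F_2: g(0) = 1; g(1) = 1.
Complete factorization: g(α) = (α^3 + α^2 + 1).
Factor degrees with multiplicity: 3 = 3.

3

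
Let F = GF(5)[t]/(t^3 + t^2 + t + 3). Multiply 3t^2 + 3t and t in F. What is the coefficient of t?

Multiply in GF(5)[t]: (3t^2 + 3t)·(t) = 3t^3 + 3t^2.
Reduce using t^3 ≡ 4t^2 + 4t + 2 (mod t^3 + t^2 + t + 3).
Reduced: 2t + 1.

2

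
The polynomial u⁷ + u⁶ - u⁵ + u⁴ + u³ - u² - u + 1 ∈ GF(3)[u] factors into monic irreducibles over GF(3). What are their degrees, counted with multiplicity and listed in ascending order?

Write h(u) = u⁷ + u⁶ - u⁵ + u⁴ + u³ - u² - u + 1.
Roots in GF(3): h(0) = 1; h(1) = 2; h(2) = 2.
Complete factorization: h(u) = (u⁷ + u⁶ - u⁵ + u⁴ + u³ - u² - u + 1).
Factor degrees with multiplicity: 7 = 7.

7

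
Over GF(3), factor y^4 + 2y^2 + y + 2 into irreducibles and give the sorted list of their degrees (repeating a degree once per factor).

Write h(y) = y^4 + 2y^2 + y + 2.
Roots in GF(3): h(0) = 2; h(1) = 0 → root; h(2) = 1.
Linear factors from roots: (y + 2).
Complete factorization: h(y) = (y + 2)^2·(y^2 + 2y + 2).
Factor degrees with multiplicity: 1 + 1 + 2 = 4.

1, 1, 2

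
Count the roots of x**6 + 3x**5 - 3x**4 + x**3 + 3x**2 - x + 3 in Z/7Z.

2

Write f(x) = x**6 + 3x**5 - 3x**4 + x**3 + 3x**2 - x + 3.
Evaluate at each of the 7 elements of Z/7Z:
f(0) = 3; f(1) = 0 → root; f(2) = 0 → root; f(3) = 2; f(4) = 1; f(5) = 6; f(6) = 1.
Roots: {1, 2}.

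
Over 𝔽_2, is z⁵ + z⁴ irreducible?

Write f(z) = z⁵ + z⁴.
Check for roots in 𝔽_2: f(0) = 0 → root; f(1) = 0 → root.
f(0) = 0, so (z) divides f(z); f is reducible.

No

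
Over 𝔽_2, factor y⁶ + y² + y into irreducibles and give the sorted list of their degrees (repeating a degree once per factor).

1, 2, 3

Write g(y) = y⁶ + y² + y.
Roots in 𝔽_2: g(0) = 0 → root; g(1) = 1.
Linear factors from roots: (y).
Complete factorization: g(y) = (y)·(y² + y + 1)·(y³ + y² + 1).
Factor degrees with multiplicity: 1 + 2 + 3 = 6.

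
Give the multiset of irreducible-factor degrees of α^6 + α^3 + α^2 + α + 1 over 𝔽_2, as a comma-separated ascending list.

2, 4

Write h(α) = α^6 + α^3 + α^2 + α + 1.
Roots in 𝔽_2: h(0) = 1; h(1) = 1.
Complete factorization: h(α) = (α^2 + α + 1)·(α^4 + α^3 + 1).
Factor degrees with multiplicity: 2 + 4 = 6.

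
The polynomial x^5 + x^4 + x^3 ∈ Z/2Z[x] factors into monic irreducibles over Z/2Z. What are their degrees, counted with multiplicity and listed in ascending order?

1, 1, 1, 2

Write f(x) = x^5 + x^4 + x^3.
Roots in Z/2Z: f(0) = 0 → root; f(1) = 1.
Linear factors from roots: (x).
Complete factorization: f(x) = (x)^3·(x^2 + x + 1).
Factor degrees with multiplicity: 1 + 1 + 1 + 2 = 5.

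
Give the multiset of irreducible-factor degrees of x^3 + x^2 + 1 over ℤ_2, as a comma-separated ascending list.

Write h(x) = x^3 + x^2 + 1.
Roots in ℤ_2: h(0) = 1; h(1) = 1.
Complete factorization: h(x) = (x^3 + x^2 + 1).
Factor degrees with multiplicity: 3 = 3.

3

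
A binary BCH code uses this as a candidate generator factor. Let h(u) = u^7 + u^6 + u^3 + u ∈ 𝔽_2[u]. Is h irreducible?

Check for roots in 𝔽_2: h(0) = 0 → root; h(1) = 0 → root.
h(0) = 0, so (u) divides h(u); h is reducible.

No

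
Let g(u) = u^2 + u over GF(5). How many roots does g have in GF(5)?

2

Evaluate at each of the 5 elements of GF(5):
g(0) = 0 → root; g(1) = 2; g(2) = 1; g(3) = 2; g(4) = 0 → root.
Roots: {0, 4}.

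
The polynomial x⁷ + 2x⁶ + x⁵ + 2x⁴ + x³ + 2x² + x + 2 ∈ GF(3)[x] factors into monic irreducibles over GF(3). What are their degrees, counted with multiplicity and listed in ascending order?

Write h(x) = x⁷ + 2x⁶ + x⁵ + 2x⁴ + x³ + 2x² + x + 2.
Roots in GF(3): h(0) = 2; h(1) = 0 → root; h(2) = 1.
Linear factors from roots: (x + 2).
Complete factorization: h(x) = (x + 2)·(x² + 1)·(x² + x + 2)·(x² + 2x + 2).
Factor degrees with multiplicity: 1 + 2 + 2 + 2 = 7.

1, 2, 2, 2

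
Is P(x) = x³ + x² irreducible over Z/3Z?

No

Check for roots in Z/3Z: P(0) = 0 → root; P(1) = 2; P(2) = 0 → root.
P(0) = 0, so (x) divides P(x); P is reducible.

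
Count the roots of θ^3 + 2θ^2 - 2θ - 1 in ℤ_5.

Write P(θ) = θ^3 + 2θ^2 - 2θ - 1.
Evaluate at each of the 5 elements of ℤ_5:
P(0) = 4; P(1) = 0 → root; P(2) = 1; P(3) = 3; P(4) = 2.
Roots: {1}.

1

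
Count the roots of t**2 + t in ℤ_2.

Write P(t) = t**2 + t.
Evaluate at each of the 2 elements of ℤ_2:
P(0) = 0 → root; P(1) = 0 → root.
Roots: {0, 1}.

2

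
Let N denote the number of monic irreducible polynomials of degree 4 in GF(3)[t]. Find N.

The number of monic irreducibles of degree 4 over GF(3) is (1/4)·Σ_{d∣4} μ(4/d) 3^d.
Divisors of 4: 1, 2, 4; μ(4/d) for each: 0, -1, 1.
Σ = − 3^2 + 3^4 = 72.
N = 72/4 = 18.

18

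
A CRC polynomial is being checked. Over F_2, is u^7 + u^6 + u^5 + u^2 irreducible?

No

Write g(u) = u^7 + u^6 + u^5 + u^2.
Check for roots in F_2: g(0) = 0 → root; g(1) = 0 → root.
g(0) = 0, so (u) divides g(u); g is reducible.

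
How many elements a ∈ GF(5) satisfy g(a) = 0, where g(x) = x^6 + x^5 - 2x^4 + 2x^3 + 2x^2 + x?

4

Evaluate at each of the 5 elements of GF(5):
g(0) = 0 → root; g(1) = 0 → root; g(2) = 0 → root; g(3) = 0 → root; g(4) = 2.
Roots: {0, 1, 2, 3}.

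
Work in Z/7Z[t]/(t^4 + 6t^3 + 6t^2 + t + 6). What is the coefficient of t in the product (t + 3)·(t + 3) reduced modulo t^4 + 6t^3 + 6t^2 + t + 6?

Multiply in Z/7Z[t]: (t + 3)·(t + 3) = t^2 + 6t + 2.
Reduced: t^2 + 6t + 2.

6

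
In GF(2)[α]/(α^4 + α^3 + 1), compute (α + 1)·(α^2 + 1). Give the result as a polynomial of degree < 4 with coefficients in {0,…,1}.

Multiply in GF(2)[α]: (α + 1)·(α^2 + 1) = α^3 + α^2 + α + 1.
Reduced: α^3 + α^2 + α + 1.

α^3 + α^2 + α + 1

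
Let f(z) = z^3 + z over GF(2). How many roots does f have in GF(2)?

2

Evaluate at each of the 2 elements of GF(2):
f(0) = 0 → root; f(1) = 0 → root.
Roots: {0, 1}.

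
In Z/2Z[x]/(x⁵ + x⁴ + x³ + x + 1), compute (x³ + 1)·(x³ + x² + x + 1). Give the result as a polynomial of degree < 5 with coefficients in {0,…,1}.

Multiply in Z/2Z[x]: (x³ + 1)·(x³ + x² + x + 1) = x⁶ + x⁵ + x⁴ + x² + x + 1.
Reduce using x⁵ ≡ x⁴ + x³ + x + 1 (mod x⁵ + x⁴ + x³ + x + 1).
Reduced: 1.

1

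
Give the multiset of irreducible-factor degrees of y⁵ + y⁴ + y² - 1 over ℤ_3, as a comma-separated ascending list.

1, 4

Write h(y) = y⁵ + y⁴ + y² - 1.
Roots in ℤ_3: h(0) = 2; h(1) = 2; h(2) = 0 → root.
Linear factors from roots: (y + 1).
Complete factorization: h(y) = (y + 1)·(y⁴ + y - 1).
Factor degrees with multiplicity: 1 + 4 = 5.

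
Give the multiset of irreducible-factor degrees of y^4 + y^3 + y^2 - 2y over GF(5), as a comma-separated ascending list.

1, 3

Write f(y) = y^4 + y^3 + y^2 - 2y.
Roots in GF(5): f(0) = 0 → root; f(1) = 1; f(2) = 4; f(3) = 1; f(4) = 3.
Linear factors from roots: (y).
Complete factorization: f(y) = (y)·(y^3 + y^2 + y - 2).
Factor degrees with multiplicity: 1 + 3 = 4.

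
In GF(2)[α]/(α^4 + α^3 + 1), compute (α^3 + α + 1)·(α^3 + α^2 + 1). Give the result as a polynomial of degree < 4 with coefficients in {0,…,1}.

α

Multiply in GF(2)[α]: (α^3 + α + 1)·(α^3 + α^2 + 1) = α^6 + α^5 + α^4 + α^3 + α^2 + α + 1.
Reduce using α^4 ≡ α^3 + 1 (mod α^4 + α^3 + 1).
Reduced: α.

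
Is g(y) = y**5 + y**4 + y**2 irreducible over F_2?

Check for roots in F_2: g(0) = 0 → root; g(1) = 1.
g(0) = 0, so (y) divides g(y); g is reducible.

No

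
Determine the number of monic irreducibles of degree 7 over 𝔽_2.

18

The number of monic irreducibles of degree 7 over GF(2) is (1/7)·Σ_{d∣7} μ(7/d) 2^d.
Divisors of 7: 1, 7; μ(7/d) for each: -1, 1.
Σ = − 2^1 + 2^7 = 126.
N = 126/7 = 18.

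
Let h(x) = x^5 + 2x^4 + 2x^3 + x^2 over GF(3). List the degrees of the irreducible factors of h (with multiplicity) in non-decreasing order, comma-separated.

1, 1, 1, 1, 1

Roots in GF(3): h(0) = 0 → root; h(1) = 0 → root; h(2) = 0 → root.
Linear factors from roots: (x), (x + 2), (x + 1).
Complete factorization: h(x) = (x + 1)·(x)^2·(x + 2)^2.
Factor degrees with multiplicity: 1 + 1 + 1 + 1 + 1 = 5.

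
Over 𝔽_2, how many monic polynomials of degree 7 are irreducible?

By the necklace-counting formula, N_2(7) = (1/7) Σ_{d|7} μ(7/d)·2^d.
Divisors of 7: 1, 7; μ(7/d) for each: -1, 1.
Σ = − 2^1 + 2^7 = 126.
N = 126/7 = 18.

18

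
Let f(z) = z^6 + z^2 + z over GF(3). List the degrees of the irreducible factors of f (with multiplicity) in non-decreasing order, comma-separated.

1, 1, 1, 3

Roots in GF(3): f(0) = 0 → root; f(1) = 0 → root; f(2) = 1.
Linear factors from roots: (z), (z - 1).
Complete factorization: f(z) = (z)·(z - 1)^2·(z^3 - z^2 + 1).
Factor degrees with multiplicity: 1 + 1 + 1 + 3 = 6.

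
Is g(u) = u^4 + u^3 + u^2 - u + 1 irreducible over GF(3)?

No

Check for roots in GF(3): g(0) = 1; g(1) = 0 → root; g(2) = 0 → root.
g(1) = 0, so (u − 1) divides g(u); g is reducible.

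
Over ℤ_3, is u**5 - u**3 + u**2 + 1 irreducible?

Write P(u) = u**5 - u**3 + u**2 + 1.
Check for roots in ℤ_3: P(0) = 1; P(1) = 2; P(2) = 2.
No roots, so no linear factors.
Monic irreducibles of degree 2 over GF(3): u**2 + 1, u**2 + u - 1, u**2 - u - 1.
None of them divide P (all give nonzero remainder).
No irreducible factor of degree ≤ 2 exists, so P is irreducible over GF(3).

Yes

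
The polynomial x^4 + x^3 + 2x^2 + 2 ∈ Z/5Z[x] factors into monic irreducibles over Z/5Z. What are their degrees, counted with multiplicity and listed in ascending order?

4

Write f(x) = x^4 + x^3 + 2x^2 + 2.
Roots in Z/5Z: f(0) = 2; f(1) = 1; f(2) = 4; f(3) = 3; f(4) = 4.
Complete factorization: f(x) = (x^4 + x^3 + 2x^2 + 2).
Factor degrees with multiplicity: 4 = 4.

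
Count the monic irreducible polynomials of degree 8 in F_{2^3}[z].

2096640

By the necklace-counting formula, N_8(8) = (1/8) Σ_{d|8} μ(8/d)·8^d.
Divisors of 8: 1, 2, 4, 8; μ(8/d) for each: 0, 0, -1, 1.
Σ = − 8^4 + 8^8 = 16773120.
N = 16773120/8 = 2096640.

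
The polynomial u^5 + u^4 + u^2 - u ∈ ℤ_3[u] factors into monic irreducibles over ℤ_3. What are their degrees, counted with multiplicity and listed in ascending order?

1, 2, 2

Write g(u) = u^5 + u^4 + u^2 - u.
Roots in ℤ_3: g(0) = 0 → root; g(1) = 2; g(2) = 2.
Linear factors from roots: (u).
Complete factorization: g(u) = (u)·(u^2 + 1)·(u^2 + u - 1).
Factor degrees with multiplicity: 1 + 2 + 2 = 5.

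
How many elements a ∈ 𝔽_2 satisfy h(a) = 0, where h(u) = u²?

Evaluate at each of the 2 elements of 𝔽_2:
h(0) = 0 → root; h(1) = 1.
Roots: {0}.

1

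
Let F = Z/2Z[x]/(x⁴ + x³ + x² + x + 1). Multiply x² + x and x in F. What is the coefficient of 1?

Multiply in Z/2Z[x]: (x² + x)·(x) = x³ + x².
Reduced: x³ + x².

0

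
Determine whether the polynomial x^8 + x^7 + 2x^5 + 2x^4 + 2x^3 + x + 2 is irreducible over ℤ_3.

Write P(x) = x^8 + x^7 + 2x^5 + 2x^4 + 2x^3 + x + 2.
Check for roots in ℤ_3: P(0) = 2; P(1) = 2; P(2) = 2.
No roots, so no linear factors.
Monic irreducibles of degree 2 over GF(3): x^2 + 1, x^2 + x + 2, x^2 + 2x + 2.
None of them divide P (all give nonzero remainder).
Degree-3 irreducible divisors: test the 8 monic irreducibles of degree 3 over GF(3).
None of them divide P (all give nonzero remainder).
Degree-4 irreducible divisors: test the 18 monic irreducibles of degree 4 over GF(3).
None of them divide P (all give nonzero remainder).
No irreducible factor of degree ≤ 4 exists, so P is irreducible over GF(3).

Yes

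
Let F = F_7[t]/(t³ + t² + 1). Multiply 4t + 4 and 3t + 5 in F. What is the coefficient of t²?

Multiply in F_7[t]: (4t + 4)·(3t + 5) = 5t² + 4t + 6.
Reduced: 5t² + 4t + 6.

5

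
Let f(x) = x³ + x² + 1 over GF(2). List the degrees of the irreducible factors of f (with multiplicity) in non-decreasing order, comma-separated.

Roots in GF(2): f(0) = 1; f(1) = 1.
Complete factorization: f(x) = (x³ + x² + 1).
Factor degrees with multiplicity: 3 = 3.

3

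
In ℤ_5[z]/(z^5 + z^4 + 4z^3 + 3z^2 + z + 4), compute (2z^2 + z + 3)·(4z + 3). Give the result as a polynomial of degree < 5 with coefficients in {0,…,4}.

Multiply in ℤ_5[z]: (2z^2 + z + 3)·(4z + 3) = 3z^3 + 4.
Reduced: 3z^3 + 4.

3z^3 + 4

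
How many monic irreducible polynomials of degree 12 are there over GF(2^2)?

1397740

By the necklace-counting formula, N_4(12) = (1/12) Σ_{d|12} μ(12/d)·4^d.
Divisors of 12: 1, 2, 3, 4, 6, 12; μ(12/d) for each: 0, 1, 0, -1, -1, 1.
Σ = 4^2 − 4^4 − 4^6 + 4^12 = 16772880.
N = 16772880/12 = 1397740.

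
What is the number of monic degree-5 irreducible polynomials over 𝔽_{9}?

11808

By the necklace-counting formula, N_9(5) = (1/5) Σ_{d|5} μ(5/d)·9^d.
Divisors of 5: 1, 5; μ(5/d) for each: -1, 1.
Σ = − 9^1 + 9^5 = 59040.
N = 59040/5 = 11808.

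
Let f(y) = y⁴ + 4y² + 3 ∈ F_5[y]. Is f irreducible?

No

Check for roots in F_5: f(0) = 3; f(1) = 3; f(2) = 0 → root; f(3) = 0 → root; f(4) = 3.
f(2) = 0, so (y − 2) divides f(y); f is reducible.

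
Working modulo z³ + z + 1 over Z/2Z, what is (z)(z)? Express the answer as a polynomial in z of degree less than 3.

Multiply in Z/2Z[z]: (z)·(z) = z².
Reduced: z².

z^2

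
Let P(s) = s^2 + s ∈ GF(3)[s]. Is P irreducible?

Check for roots in GF(3): P(0) = 0 → root; P(1) = 2; P(2) = 0 → root.
P(0) = 0, so (s) divides P(s); P is reducible.

No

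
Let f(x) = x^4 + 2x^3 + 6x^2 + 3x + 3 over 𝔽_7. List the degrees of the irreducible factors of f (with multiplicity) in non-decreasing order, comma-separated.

1, 3

Linear factors from roots: (x + 2).
Complete factorization: f(x) = (x + 2)·(x^3 + 6x + 5).
Factor degrees with multiplicity: 1 + 3 = 4.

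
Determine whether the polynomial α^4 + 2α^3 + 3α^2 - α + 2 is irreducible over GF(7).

Write h(α) = α^4 + 2α^3 + 3α^2 - α + 2.
Check for roots in GF(7): h(0) = 2; h(1) = 0 → root; h(2) = 2; h(3) = 0 → root; h(4) = 3; h(5) = 2; h(6) = 5.
h(1) = 0, so (α − 1) divides h(α); h is reducible.

No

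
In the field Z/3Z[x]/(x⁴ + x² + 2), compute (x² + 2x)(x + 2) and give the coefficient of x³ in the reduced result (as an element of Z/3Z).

Multiply in Z/3Z[x]: (x² + 2x)·(x + 2) = x³ + x² + x.
Reduced: x³ + x² + x.

1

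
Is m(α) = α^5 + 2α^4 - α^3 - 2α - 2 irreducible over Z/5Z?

Check for roots in Z/5Z: m(0) = 3; m(1) = 3; m(2) = 0 → root; m(3) = 0 → root; m(4) = 2.
m(2) = 0, so (α − 2) divides m(α); m is reducible.

No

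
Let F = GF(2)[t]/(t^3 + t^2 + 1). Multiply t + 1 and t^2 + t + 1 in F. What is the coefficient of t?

0

Multiply in GF(2)[t]: (t + 1)·(t^2 + t + 1) = t^3 + 1.
Reduce using t^3 ≡ t^2 + 1 (mod t^3 + t^2 + 1).
Reduced: t^2.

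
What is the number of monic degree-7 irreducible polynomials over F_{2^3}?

x^(8^7) − x is the product of all monic irreducibles of degree dividing 7; Möbius inversion gives N = (1/7) Σ μ(7/d)·8^d.
Divisors of 7: 1, 7; μ(7/d) for each: -1, 1.
Σ = − 8^1 + 8^7 = 2097144.
N = 2097144/7 = 299592.

299592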